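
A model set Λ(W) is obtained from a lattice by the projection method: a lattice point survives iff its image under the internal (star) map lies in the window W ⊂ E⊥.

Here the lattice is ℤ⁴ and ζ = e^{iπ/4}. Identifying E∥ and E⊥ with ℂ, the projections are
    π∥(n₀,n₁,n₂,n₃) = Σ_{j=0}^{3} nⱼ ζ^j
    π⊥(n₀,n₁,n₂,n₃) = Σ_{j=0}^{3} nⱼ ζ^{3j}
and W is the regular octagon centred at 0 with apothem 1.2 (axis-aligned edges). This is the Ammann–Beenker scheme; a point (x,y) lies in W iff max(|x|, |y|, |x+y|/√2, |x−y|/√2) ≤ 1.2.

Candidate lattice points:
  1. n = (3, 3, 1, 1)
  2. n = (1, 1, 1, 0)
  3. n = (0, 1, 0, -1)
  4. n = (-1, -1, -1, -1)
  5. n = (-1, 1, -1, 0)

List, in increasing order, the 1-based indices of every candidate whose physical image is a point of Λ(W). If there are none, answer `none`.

2, 4

Internal map: ζ^{3j} for j=0..3 gives (1,0), (−√2/2,√2/2), (0,−1), (√2/2,√2/2).
#1 (3, 3, 1, 1): internal (1.58579, 1.82843); octagon support 2.41421 vs apothem 1.2 → ∉ W
#2 (1, 1, 1, 0): internal (0.29289, -0.29289); octagon support 0.41421 vs apothem 1.2 → ∈ W
#3 (0, 1, 0, -1): internal (-1.41421, 0.00000); octagon support 1.41421 vs apothem 1.2 → ∉ W
#4 (-1, -1, -1, -1): internal (-1.00000, -0.41421); octagon support 1.00000 vs apothem 1.2 → ∈ W
#5 (-1, 1, -1, 0): internal (-1.70711, 1.70711); octagon support 2.41421 vs apothem 1.2 → ∉ W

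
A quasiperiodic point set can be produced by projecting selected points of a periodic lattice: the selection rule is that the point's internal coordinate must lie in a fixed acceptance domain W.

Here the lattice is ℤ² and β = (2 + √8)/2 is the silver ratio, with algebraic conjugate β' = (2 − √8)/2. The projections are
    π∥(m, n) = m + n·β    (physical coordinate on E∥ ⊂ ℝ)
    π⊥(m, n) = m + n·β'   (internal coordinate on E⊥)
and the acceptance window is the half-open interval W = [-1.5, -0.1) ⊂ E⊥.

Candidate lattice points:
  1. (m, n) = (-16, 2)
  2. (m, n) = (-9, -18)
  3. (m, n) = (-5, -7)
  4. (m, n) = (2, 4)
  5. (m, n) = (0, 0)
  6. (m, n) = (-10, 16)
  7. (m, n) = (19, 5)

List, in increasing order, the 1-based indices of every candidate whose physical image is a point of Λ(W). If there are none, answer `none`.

none

β' = (2−√8)/2 ≈ -0.4142.
candidate 1: (m,n)=(-16,2) → π∥ = -16+2·β ≈ -11.1716, π⊥ = -16+2·β' ≈ -16.8284 ∉ [-1.5, -0.1) ⇒ out
candidate 2: (m,n)=(-9,-18) → π∥ = -9-18·β ≈ -52.4558, π⊥ = -9-18·β' ≈ -1.5442 ∉ [-1.5, -0.1) ⇒ out
candidate 3: (m,n)=(-5,-7) → π∥ = -5-7·β ≈ -21.8995, π⊥ = -5-7·β' ≈ -2.1005 ∉ [-1.5, -0.1) ⇒ out
candidate 4: (m,n)=(2,4) → π∥ = 2+4·β ≈ 11.6569, π⊥ = 2+4·β' ≈ 0.3431 ∉ [-1.5, -0.1) ⇒ out
candidate 5: (m,n)=(0,0) → π∥ = 0+0·β ≈ 0.0000, π⊥ = 0+0·β' ≈ 0.0000 ∉ [-1.5, -0.1) ⇒ out
candidate 6: (m,n)=(-10,16) → π∥ = -10+16·β ≈ 28.6274, π⊥ = -10+16·β' ≈ -16.6274 ∉ [-1.5, -0.1) ⇒ out
candidate 7: (m,n)=(19,5) → π∥ = 19+5·β ≈ 31.0711, π⊥ = 19+5·β' ≈ 16.9289 ∉ [-1.5, -0.1) ⇒ out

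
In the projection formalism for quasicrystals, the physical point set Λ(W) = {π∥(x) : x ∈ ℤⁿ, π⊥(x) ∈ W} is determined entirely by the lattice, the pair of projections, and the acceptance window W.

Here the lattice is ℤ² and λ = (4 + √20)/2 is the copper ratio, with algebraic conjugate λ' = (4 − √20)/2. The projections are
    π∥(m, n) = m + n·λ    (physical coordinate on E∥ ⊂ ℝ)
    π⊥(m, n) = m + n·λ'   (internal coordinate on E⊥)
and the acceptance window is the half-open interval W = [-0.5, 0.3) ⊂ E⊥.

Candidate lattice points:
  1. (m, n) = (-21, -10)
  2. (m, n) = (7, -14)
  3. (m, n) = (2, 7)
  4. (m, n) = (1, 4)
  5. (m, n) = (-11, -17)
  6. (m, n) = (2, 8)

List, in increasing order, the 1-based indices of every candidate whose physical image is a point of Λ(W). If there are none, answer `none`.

4, 6

Numerically λ ≈ 4.236068 and λ' = −1/λ ≈ -0.236068.
[1] lift (-21,-10): star map gives -18.639320; window check -0.5 ≤ -18.639320 < 0.3 is false → out
[2] lift (7,-14): star map gives 10.304952; window check -0.5 ≤ 10.304952 < 0.3 is false → out
[3] lift (2,7): star map gives 0.347524; window check -0.5 ≤ 0.347524 < 0.3 is false → out
[4] lift (1,4): star map gives 0.055728; window check -0.5 ≤ 0.055728 < 0.3 is true → IN Λ
[5] lift (-11,-17): star map gives -6.986844; window check -0.5 ≤ -6.986844 < 0.3 is false → out
[6] lift (2,8): star map gives 0.111456; window check -0.5 ≤ 0.111456 < 0.3 is true → IN Λ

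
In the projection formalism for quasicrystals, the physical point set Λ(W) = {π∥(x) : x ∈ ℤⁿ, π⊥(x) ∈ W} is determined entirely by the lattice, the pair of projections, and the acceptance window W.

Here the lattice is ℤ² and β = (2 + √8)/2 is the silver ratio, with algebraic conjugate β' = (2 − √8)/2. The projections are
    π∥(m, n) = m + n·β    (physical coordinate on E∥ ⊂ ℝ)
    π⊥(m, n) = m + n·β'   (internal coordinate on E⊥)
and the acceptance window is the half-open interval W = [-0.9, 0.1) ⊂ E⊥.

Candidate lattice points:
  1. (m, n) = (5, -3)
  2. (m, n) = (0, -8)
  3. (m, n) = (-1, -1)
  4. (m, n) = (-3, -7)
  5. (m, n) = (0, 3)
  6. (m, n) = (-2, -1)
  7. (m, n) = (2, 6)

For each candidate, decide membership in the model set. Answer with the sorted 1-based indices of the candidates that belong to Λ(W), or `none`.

3, 4, 7

Numerically β ≈ 2.41421 and β' = −1/β ≈ -0.41421.
[1] lift (5,-3): star map gives 6.24264; window check -0.9 ≤ 6.24264 < 0.1 is false → out
[2] lift (0,-8): star map gives 3.31371; window check -0.9 ≤ 3.31371 < 0.1 is false → out
[3] lift (-1,-1): star map gives -0.58579; window check -0.9 ≤ -0.58579 < 0.1 is true → IN Λ
[4] lift (-3,-7): star map gives -0.10051; window check -0.9 ≤ -0.10051 < 0.1 is true → IN Λ
[5] lift (0,3): star map gives -1.24264; window check -0.9 ≤ -1.24264 < 0.1 is false → out
[6] lift (-2,-1): star map gives -1.58579; window check -0.9 ≤ -1.58579 < 0.1 is false → out
[7] lift (2,6): star map gives -0.48528; window check -0.9 ≤ -0.48528 < 0.1 is true → IN Λ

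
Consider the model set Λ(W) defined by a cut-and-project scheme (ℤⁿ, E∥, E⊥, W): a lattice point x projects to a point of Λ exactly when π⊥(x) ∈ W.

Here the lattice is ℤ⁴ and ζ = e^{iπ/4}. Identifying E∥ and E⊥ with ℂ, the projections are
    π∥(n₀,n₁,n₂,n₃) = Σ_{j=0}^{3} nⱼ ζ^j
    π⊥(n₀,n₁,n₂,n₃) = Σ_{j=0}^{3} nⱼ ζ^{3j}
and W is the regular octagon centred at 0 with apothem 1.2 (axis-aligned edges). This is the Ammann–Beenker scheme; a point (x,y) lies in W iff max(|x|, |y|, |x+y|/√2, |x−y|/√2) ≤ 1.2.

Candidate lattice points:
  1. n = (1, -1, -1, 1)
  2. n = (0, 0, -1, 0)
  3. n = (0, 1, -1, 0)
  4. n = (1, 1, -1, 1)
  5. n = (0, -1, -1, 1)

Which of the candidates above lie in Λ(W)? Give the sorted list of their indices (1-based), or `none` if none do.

2

Internal map: ζ^{3j} for j=0..3 gives (1,0), (−√2/2,√2/2), (0,−1), (√2/2,√2/2).
#1 (1, -1, -1, 1): internal (2.4142, 1.0000); octagon support 2.4142 vs apothem 1.2 → ∉ W
#2 (0, 0, -1, 0): internal (0.0000, 1.0000); octagon support 1.0000 vs apothem 1.2 → ∈ W
#3 (0, 1, -1, 0): internal (-0.7071, 1.7071); octagon support 1.7071 vs apothem 1.2 → ∉ W
#4 (1, 1, -1, 1): internal (1.0000, 2.4142); octagon support 2.4142 vs apothem 1.2 → ∉ W
#5 (0, -1, -1, 1): internal (1.4142, 1.0000); octagon support 1.7071 vs apothem 1.2 → ∉ W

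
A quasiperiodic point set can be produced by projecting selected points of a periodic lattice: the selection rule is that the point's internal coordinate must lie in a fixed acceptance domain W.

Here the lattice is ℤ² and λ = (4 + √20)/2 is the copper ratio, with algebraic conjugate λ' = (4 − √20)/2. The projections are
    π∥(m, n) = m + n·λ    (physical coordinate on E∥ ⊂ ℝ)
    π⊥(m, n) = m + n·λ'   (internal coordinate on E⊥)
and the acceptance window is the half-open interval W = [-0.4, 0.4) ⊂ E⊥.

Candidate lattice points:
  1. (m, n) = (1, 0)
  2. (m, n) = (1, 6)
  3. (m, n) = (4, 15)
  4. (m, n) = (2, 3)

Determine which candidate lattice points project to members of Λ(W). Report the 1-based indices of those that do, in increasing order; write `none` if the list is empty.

none

Compute λ' = (4−√20)/2 = -0.236068, so π⊥(m,n) = m -0.236068·n.
candidate 1: (m,n)=(1,0) → π∥ = 1+0·λ ≈ 1.000000, π⊥ = 1+0·λ' ≈ 1.000000 ∉ [-0.4, 0.4) ⇒ out
candidate 2: (m,n)=(1,6) → π∥ = 1+6·λ ≈ 26.416408, π⊥ = 1+6·λ' ≈ -0.416408 ∉ [-0.4, 0.4) ⇒ out
candidate 3: (m,n)=(4,15) → π∥ = 4+15·λ ≈ 67.541020, π⊥ = 4+15·λ' ≈ 0.458980 ∉ [-0.4, 0.4) ⇒ out
candidate 4: (m,n)=(2,3) → π∥ = 2+3·λ ≈ 14.708204, π⊥ = 2+3·λ' ≈ 1.291796 ∉ [-0.4, 0.4) ⇒ out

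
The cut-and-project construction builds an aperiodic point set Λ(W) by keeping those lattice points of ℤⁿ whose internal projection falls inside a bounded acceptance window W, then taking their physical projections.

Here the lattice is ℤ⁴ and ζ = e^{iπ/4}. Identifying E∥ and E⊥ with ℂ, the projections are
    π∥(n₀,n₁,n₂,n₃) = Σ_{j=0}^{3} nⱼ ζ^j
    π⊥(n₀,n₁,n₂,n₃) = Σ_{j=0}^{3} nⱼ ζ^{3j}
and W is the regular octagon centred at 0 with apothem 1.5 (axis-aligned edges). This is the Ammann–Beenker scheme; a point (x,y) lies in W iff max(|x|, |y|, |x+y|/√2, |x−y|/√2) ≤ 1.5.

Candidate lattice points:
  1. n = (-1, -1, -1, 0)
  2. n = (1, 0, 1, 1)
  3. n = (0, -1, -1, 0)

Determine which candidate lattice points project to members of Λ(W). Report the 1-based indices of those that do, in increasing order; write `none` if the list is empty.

1, 3

Internal map: ζ^{3j} for j=0..3 gives (1,0), (−√2/2,√2/2), (0,−1), (√2/2,√2/2).
candidate 1: n = (-1, -1, -1, 0) → π⊥ ≈ (-0.29289, +0.29289); max(|x|,|y|,|x±y|/√2) = 0.41421 ≤ 1.5 ⇒ ∈ W
candidate 2: n = (1, 0, 1, 1) → π⊥ ≈ (+1.70711, -0.29289); max(|x|,|y|,|x±y|/√2) = 1.70711 > 1.5 ⇒ ∉ W
candidate 3: n = (0, -1, -1, 0) → π⊥ ≈ (+0.70711, +0.29289); max(|x|,|y|,|x±y|/√2) = 0.70711 ≤ 1.5 ⇒ ∈ W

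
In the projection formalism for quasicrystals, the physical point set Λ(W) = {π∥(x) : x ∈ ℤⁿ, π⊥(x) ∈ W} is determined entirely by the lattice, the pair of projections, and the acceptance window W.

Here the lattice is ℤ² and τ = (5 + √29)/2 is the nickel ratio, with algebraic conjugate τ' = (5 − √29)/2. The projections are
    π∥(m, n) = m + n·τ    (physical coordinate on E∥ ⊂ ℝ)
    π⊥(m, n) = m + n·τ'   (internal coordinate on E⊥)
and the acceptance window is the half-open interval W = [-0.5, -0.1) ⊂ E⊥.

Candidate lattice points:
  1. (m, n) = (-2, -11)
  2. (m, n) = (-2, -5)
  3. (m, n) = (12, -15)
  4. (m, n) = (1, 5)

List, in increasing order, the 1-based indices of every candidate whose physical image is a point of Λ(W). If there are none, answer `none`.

none

Numerically τ ≈ 5.192582 and τ' = −1/τ ≈ -0.192582.
candidate 1: (m,n)=(-2,-11) → π∥ = -2-11·τ ≈ -59.118406, π⊥ = -2-11·τ' ≈ 0.118406 ∉ [-0.5, -0.1) ⇒ out
candidate 2: (m,n)=(-2,-5) → π∥ = -2-5·τ ≈ -27.962912, π⊥ = -2-5·τ' ≈ -1.037088 ∉ [-0.5, -0.1) ⇒ out
candidate 3: (m,n)=(12,-15) → π∥ = 12-15·τ ≈ -65.888736, π⊥ = 12-15·τ' ≈ 14.888736 ∉ [-0.5, -0.1) ⇒ out
candidate 4: (m,n)=(1,5) → π∥ = 1+5·τ ≈ 26.962912, π⊥ = 1+5·τ' ≈ 0.037088 ∉ [-0.5, -0.1) ⇒ out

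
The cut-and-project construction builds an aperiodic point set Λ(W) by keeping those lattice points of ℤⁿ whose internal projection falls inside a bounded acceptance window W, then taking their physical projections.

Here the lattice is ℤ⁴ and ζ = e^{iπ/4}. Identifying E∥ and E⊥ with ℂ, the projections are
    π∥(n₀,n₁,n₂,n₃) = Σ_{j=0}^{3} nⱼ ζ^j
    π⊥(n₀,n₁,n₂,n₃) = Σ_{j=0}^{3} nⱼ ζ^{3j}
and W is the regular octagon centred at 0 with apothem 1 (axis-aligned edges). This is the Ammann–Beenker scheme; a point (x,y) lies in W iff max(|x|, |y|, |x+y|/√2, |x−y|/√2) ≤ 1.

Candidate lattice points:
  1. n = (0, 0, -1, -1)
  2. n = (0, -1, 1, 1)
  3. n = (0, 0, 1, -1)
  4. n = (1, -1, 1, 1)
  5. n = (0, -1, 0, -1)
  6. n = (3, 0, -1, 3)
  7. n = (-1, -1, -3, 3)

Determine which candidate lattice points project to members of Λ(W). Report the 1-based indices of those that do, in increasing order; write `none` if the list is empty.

π⊥(n) = n₀ + n₁ζ³ + n₂ζ⁶ + n₃ζ⁹ where ζ = e^{iπ/4}.
candidate 1: n = (0, 0, -1, -1) → π⊥ ≈ (-0.70711, +0.29289); max(|x|,|y|,|x±y|/√2) = 0.70711 ≤ 1 ⇒ ∈ W
candidate 2: n = (0, -1, 1, 1) → π⊥ ≈ (+1.41421, -1.00000); max(|x|,|y|,|x±y|/√2) = 1.70711 > 1 ⇒ ∉ W
candidate 3: n = (0, 0, 1, -1) → π⊥ ≈ (-0.70711, -1.70711); max(|x|,|y|,|x±y|/√2) = 1.70711 > 1 ⇒ ∉ W
candidate 4: n = (1, -1, 1, 1) → π⊥ ≈ (+2.41421, -1.00000); max(|x|,|y|,|x±y|/√2) = 2.41421 > 1 ⇒ ∉ W
candidate 5: n = (0, -1, 0, -1) → π⊥ ≈ (+0.00000, -1.41421); max(|x|,|y|,|x±y|/√2) = 1.41421 > 1 ⇒ ∉ W
candidate 6: n = (3, 0, -1, 3) → π⊥ ≈ (+5.12132, +3.12132); max(|x|,|y|,|x±y|/√2) = 5.82843 > 1 ⇒ ∉ W
candidate 7: n = (-1, -1, -3, 3) → π⊥ ≈ (+1.82843, +4.41421); max(|x|,|y|,|x±y|/√2) = 4.41421 > 1 ⇒ ∉ W

1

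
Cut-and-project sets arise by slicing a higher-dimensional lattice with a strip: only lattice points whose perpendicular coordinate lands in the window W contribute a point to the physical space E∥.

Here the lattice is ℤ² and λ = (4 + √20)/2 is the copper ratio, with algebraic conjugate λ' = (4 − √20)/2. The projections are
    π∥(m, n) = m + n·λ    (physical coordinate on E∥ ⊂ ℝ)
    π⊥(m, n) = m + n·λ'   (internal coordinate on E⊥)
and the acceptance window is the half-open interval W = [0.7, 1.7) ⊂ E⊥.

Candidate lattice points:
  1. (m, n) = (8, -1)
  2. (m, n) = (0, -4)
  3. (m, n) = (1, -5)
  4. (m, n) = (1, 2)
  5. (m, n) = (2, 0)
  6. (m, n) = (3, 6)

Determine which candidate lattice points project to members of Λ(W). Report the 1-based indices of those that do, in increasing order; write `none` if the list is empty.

2, 6

Compute λ' = (4−√20)/2 = -0.23607, so π⊥(m,n) = m -0.23607·n.
candidate 1: (m,n)=(8,-1) → π∥ = 8-1·λ ≈ 3.76393, π⊥ = 8-1·λ' ≈ 8.23607 ∉ [0.7, 1.7) ⇒ out
candidate 2: (m,n)=(0,-4) → π∥ = 0-4·λ ≈ -16.94427, π⊥ = 0-4·λ' ≈ 0.94427 ∈ [0.7, 1.7) ⇒ IN Λ
candidate 3: (m,n)=(1,-5) → π∥ = 1-5·λ ≈ -20.18034, π⊥ = 1-5·λ' ≈ 2.18034 ∉ [0.7, 1.7) ⇒ out
candidate 4: (m,n)=(1,2) → π∥ = 1+2·λ ≈ 9.47214, π⊥ = 1+2·λ' ≈ 0.52786 ∉ [0.7, 1.7) ⇒ out
candidate 5: (m,n)=(2,0) → π∥ = 2+0·λ ≈ 2.00000, π⊥ = 2+0·λ' ≈ 2.00000 ∉ [0.7, 1.7) ⇒ out
candidate 6: (m,n)=(3,6) → π∥ = 3+6·λ ≈ 28.41641, π⊥ = 3+6·λ' ≈ 1.58359 ∈ [0.7, 1.7) ⇒ IN Λ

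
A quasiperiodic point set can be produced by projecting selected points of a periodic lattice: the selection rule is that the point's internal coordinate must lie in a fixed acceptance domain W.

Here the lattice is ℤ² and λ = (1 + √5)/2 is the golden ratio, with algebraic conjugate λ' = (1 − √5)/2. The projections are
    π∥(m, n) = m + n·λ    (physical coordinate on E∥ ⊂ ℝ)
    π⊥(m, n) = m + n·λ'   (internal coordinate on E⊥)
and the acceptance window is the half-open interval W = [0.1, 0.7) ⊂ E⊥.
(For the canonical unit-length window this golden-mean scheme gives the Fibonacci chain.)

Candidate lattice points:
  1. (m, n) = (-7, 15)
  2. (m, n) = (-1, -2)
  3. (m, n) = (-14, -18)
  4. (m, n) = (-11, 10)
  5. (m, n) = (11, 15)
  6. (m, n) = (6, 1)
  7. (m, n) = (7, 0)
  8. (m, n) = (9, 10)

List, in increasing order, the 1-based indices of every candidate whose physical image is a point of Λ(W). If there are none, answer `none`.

λ' = (1−√5)/2 ≈ -0.61803.
[1] lift (-7,15): star map gives -16.27051; window check 0.1 ≤ -16.27051 < 0.7 is false → out
[2] lift (-1,-2): star map gives 0.23607; window check 0.1 ≤ 0.23607 < 0.7 is true → IN Λ
[3] lift (-14,-18): star map gives -2.87539; window check 0.1 ≤ -2.87539 < 0.7 is false → out
[4] lift (-11,10): star map gives -17.18034; window check 0.1 ≤ -17.18034 < 0.7 is false → out
[5] lift (11,15): star map gives 1.72949; window check 0.1 ≤ 1.72949 < 0.7 is false → out
[6] lift (6,1): star map gives 5.38197; window check 0.1 ≤ 5.38197 < 0.7 is false → out
[7] lift (7,0): star map gives 7.00000; window check 0.1 ≤ 7.00000 < 0.7 is false → out
[8] lift (9,10): star map gives 2.81966; window check 0.1 ≤ 2.81966 < 0.7 is false → out

2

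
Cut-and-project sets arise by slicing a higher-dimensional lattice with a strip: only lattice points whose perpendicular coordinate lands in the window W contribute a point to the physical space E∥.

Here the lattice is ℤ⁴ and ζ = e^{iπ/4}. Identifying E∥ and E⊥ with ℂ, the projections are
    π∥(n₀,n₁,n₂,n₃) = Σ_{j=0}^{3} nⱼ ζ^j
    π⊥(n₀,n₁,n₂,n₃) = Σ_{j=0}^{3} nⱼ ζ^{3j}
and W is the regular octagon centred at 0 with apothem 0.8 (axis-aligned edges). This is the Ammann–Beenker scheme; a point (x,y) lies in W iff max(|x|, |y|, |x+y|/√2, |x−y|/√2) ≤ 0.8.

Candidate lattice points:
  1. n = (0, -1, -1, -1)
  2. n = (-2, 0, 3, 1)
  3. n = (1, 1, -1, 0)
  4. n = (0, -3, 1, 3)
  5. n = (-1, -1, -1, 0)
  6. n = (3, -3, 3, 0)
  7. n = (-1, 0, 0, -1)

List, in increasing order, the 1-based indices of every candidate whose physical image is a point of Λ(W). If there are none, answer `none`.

1, 5

π⊥(n) = n₀ + n₁ζ³ + n₂ζ⁶ + n₃ζ⁹ where ζ = e^{iπ/4}.
#1 (0, -1, -1, -1): internal (0.00000, -0.41421); octagon support 0.41421 vs apothem 0.8 → ∈ W
#2 (-2, 0, 3, 1): internal (-1.29289, -2.29289); octagon support 2.53553 vs apothem 0.8 → ∉ W
#3 (1, 1, -1, 0): internal (0.29289, 1.70711); octagon support 1.70711 vs apothem 0.8 → ∉ W
#4 (0, -3, 1, 3): internal (4.24264, -1.00000); octagon support 4.24264 vs apothem 0.8 → ∉ W
#5 (-1, -1, -1, 0): internal (-0.29289, 0.29289); octagon support 0.41421 vs apothem 0.8 → ∈ W
#6 (3, -3, 3, 0): internal (5.12132, -5.12132); octagon support 7.24264 vs apothem 0.8 → ∉ W
#7 (-1, 0, 0, -1): internal (-1.70711, -0.70711); octagon support 1.70711 vs apothem 0.8 → ∉ W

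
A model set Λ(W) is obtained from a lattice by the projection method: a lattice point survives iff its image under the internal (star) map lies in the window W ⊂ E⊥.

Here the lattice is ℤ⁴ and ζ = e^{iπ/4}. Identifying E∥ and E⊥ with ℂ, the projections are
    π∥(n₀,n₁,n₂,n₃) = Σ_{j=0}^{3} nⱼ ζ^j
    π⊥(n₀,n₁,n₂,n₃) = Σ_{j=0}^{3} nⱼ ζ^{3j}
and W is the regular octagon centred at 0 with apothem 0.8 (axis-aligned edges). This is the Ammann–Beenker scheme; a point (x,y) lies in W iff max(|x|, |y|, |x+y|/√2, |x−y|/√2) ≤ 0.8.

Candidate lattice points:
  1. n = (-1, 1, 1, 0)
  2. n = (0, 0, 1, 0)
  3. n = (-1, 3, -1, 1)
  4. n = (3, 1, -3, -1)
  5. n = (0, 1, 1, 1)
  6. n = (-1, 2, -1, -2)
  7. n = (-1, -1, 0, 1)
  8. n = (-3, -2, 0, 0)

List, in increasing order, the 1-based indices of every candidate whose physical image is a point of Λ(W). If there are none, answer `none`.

With ζ = e^{iπ/4} the internal vectors are ζ^0,ζ^3,ζ^6,ζ^9.
#1 (-1, 1, 1, 0): internal (-1.7071, -0.2929); octagon support 1.7071 vs apothem 0.8 → ∉ W
#2 (0, 0, 1, 0): internal (0.0000, -1.0000); octagon support 1.0000 vs apothem 0.8 → ∉ W
#3 (-1, 3, -1, 1): internal (-2.4142, 3.8284); octagon support 4.4142 vs apothem 0.8 → ∉ W
#4 (3, 1, -3, -1): internal (1.5858, 3.0000); octagon support 3.2426 vs apothem 0.8 → ∉ W
#5 (0, 1, 1, 1): internal (0.0000, 0.4142); octagon support 0.4142 vs apothem 0.8 → ∈ W
#6 (-1, 2, -1, -2): internal (-3.8284, 1.0000); octagon support 3.8284 vs apothem 0.8 → ∉ W
#7 (-1, -1, 0, 1): internal (0.4142, 0.0000); octagon support 0.4142 vs apothem 0.8 → ∈ W
#8 (-3, -2, 0, 0): internal (-1.5858, -1.4142); octagon support 2.1213 vs apothem 0.8 → ∉ W

5, 7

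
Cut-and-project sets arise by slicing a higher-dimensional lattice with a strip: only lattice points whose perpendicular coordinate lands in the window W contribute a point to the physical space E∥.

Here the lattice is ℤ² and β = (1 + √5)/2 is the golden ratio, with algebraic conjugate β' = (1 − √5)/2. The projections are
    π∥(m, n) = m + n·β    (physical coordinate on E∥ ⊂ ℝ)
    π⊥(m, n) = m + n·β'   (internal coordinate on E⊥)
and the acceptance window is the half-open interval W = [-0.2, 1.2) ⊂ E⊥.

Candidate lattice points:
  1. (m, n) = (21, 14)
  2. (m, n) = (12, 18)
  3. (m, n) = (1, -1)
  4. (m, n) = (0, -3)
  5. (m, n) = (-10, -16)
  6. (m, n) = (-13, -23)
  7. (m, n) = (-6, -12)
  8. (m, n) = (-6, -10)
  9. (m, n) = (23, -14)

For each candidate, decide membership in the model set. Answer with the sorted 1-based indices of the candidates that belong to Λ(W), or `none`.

β' = (1−√5)/2 ≈ -0.61803.
#1 (21,14): internal coord 21 + (14)·β' = +12.34752; +12.34752 ∉ [-0.2, 1.2) → out
#2 (12,18): internal coord 12 + (18)·β' = +0.87539; +0.87539 ∈ [-0.2, 1.2) → IN Λ
#3 (1,-1): internal coord 1 + (-1)·β' = +1.61803; +1.61803 ∉ [-0.2, 1.2) → out
#4 (0,-3): internal coord 0 + (-3)·β' = +1.85410; +1.85410 ∉ [-0.2, 1.2) → out
#5 (-10,-16): internal coord -10 + (-16)·β' = -0.11146; -0.11146 ∈ [-0.2, 1.2) → IN Λ
#6 (-13,-23): internal coord -13 + (-23)·β' = +1.21478; +1.21478 ∉ [-0.2, 1.2) → out
#7 (-6,-12): internal coord -6 + (-12)·β' = +1.41641; +1.41641 ∉ [-0.2, 1.2) → out
#8 (-6,-10): internal coord -6 + (-10)·β' = +0.18034; +0.18034 ∈ [-0.2, 1.2) → IN Λ
#9 (23,-14): internal coord 23 + (-14)·β' = +31.65248; +31.65248 ∉ [-0.2, 1.2) → out

2, 5, 8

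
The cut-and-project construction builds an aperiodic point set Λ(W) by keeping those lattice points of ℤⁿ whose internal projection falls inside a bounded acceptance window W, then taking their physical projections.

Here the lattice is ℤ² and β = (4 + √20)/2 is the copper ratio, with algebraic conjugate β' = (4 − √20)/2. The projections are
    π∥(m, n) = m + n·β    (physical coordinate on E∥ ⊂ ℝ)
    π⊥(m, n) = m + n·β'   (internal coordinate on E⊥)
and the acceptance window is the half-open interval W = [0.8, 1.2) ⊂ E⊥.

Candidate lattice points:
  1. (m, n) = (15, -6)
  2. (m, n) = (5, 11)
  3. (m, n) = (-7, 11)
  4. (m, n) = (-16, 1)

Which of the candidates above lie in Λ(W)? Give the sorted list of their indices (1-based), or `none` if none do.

Numerically β ≈ 4.2361 and β' = −1/β ≈ -0.2361.
#1 (15,-6): internal coord 15 + (-6)·β' = +16.4164; +16.4164 ∉ [0.8, 1.2) → out
#2 (5,11): internal coord 5 + (11)·β' = +2.4033; +2.4033 ∉ [0.8, 1.2) → out
#3 (-7,11): internal coord -7 + (11)·β' = -9.5967; -9.5967 ∉ [0.8, 1.2) → out
#4 (-16,1): internal coord -16 + (1)·β' = -16.2361; -16.2361 ∉ [0.8, 1.2) → out

none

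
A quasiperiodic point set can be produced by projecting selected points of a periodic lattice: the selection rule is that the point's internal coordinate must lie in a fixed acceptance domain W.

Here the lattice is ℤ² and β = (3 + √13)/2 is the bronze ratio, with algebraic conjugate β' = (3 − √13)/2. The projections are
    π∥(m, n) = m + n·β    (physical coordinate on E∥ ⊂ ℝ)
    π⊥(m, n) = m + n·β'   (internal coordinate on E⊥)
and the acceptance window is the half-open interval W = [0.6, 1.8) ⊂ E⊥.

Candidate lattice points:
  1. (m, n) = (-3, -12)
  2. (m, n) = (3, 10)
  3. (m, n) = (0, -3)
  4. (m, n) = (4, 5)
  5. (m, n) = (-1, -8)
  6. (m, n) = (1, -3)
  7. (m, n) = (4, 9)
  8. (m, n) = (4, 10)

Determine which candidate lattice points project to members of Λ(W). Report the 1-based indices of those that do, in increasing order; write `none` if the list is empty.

Numerically β ≈ 3.3028 and β' = −1/β ≈ -0.3028.
[1] lift (-3,-12): star map gives 0.6333; window check 0.6 ≤ 0.6333 < 1.8 is true → IN Λ
[2] lift (3,10): star map gives -0.0278; window check 0.6 ≤ -0.0278 < 1.8 is false → out
[3] lift (0,-3): star map gives 0.9083; window check 0.6 ≤ 0.9083 < 1.8 is true → IN Λ
[4] lift (4,5): star map gives 2.4861; window check 0.6 ≤ 2.4861 < 1.8 is false → out
[5] lift (-1,-8): star map gives 1.4222; window check 0.6 ≤ 1.4222 < 1.8 is true → IN Λ
[6] lift (1,-3): star map gives 1.9083; window check 0.6 ≤ 1.9083 < 1.8 is false → out
[7] lift (4,9): star map gives 1.2750; window check 0.6 ≤ 1.2750 < 1.8 is true → IN Λ
[8] lift (4,10): star map gives 0.9722; window check 0.6 ≤ 0.9722 < 1.8 is true → IN Λ

1, 3, 5, 7, 8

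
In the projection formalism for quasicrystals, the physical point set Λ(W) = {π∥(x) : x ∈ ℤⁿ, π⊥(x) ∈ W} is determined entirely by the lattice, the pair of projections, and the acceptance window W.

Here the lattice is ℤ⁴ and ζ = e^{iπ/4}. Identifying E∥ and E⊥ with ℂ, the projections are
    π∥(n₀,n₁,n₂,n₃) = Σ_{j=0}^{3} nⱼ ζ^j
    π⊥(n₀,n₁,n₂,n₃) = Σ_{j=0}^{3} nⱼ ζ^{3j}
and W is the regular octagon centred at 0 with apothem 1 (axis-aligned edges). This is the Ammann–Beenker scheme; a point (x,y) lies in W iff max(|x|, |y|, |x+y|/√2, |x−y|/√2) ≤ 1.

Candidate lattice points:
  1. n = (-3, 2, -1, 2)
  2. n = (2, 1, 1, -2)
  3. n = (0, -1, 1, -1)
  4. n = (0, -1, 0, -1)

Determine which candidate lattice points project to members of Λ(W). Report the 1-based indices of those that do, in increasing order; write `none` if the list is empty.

none

π⊥(n) = n₀ + n₁ζ³ + n₂ζ⁶ + n₃ζ⁹ where ζ = e^{iπ/4}.
#1 (-3, 2, -1, 2): internal (-3.000000, 3.828427); octagon support 4.828427 vs apothem 1 → ∉ W
#2 (2, 1, 1, -2): internal (-0.121320, -1.707107); octagon support 1.707107 vs apothem 1 → ∉ W
#3 (0, -1, 1, -1): internal (0.000000, -2.414214); octagon support 2.414214 vs apothem 1 → ∉ W
#4 (0, -1, 0, -1): internal (0.000000, -1.414214); octagon support 1.414214 vs apothem 1 → ∉ W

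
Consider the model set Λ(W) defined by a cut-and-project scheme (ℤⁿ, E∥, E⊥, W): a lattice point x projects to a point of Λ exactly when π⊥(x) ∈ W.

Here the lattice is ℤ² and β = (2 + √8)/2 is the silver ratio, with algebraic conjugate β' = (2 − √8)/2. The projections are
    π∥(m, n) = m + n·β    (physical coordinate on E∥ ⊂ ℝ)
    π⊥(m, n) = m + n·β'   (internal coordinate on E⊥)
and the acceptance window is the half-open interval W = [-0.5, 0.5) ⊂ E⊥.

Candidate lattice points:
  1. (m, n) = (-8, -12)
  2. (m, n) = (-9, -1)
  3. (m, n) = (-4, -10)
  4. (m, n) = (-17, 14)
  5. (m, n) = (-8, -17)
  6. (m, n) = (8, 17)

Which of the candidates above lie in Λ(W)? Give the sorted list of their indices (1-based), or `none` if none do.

3

Compute β' = (2−√8)/2 = -0.4142, so π⊥(m,n) = m -0.4142·n.
#1 (-8,-12): internal coord -8 + (-12)·β' = -3.0294; -3.0294 ∉ [-0.5, 0.5) → out
#2 (-9,-1): internal coord -9 + (-1)·β' = -8.5858; -8.5858 ∉ [-0.5, 0.5) → out
#3 (-4,-10): internal coord -4 + (-10)·β' = +0.1421; +0.1421 ∈ [-0.5, 0.5) → IN Λ
#4 (-17,14): internal coord -17 + (14)·β' = -22.7990; -22.7990 ∉ [-0.5, 0.5) → out
#5 (-8,-17): internal coord -8 + (-17)·β' = -0.9584; -0.9584 ∉ [-0.5, 0.5) → out
#6 (8,17): internal coord 8 + (17)·β' = +0.9584; +0.9584 ∉ [-0.5, 0.5) → out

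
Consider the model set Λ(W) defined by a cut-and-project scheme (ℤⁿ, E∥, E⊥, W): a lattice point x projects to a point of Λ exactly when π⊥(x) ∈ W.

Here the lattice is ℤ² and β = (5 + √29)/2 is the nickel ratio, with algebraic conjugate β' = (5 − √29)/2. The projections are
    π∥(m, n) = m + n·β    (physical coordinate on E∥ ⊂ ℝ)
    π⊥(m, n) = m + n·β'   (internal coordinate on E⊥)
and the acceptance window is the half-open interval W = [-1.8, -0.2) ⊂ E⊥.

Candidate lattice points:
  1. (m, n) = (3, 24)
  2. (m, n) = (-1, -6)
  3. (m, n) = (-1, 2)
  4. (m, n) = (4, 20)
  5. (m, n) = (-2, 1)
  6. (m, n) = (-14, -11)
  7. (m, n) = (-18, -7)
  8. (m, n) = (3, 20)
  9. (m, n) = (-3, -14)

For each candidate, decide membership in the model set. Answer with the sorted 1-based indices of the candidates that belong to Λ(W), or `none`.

1, 3, 8, 9

β' = (5−√29)/2 ≈ -0.19258.
candidate 1: (m,n)=(3,24) → π∥ = 3+24·β ≈ 127.62198, π⊥ = 3+24·β' ≈ -1.62198 ∈ [-1.8, -0.2) ⇒ IN Λ
candidate 2: (m,n)=(-1,-6) → π∥ = -1-6·β ≈ -32.15549, π⊥ = -1-6·β' ≈ 0.15549 ∉ [-1.8, -0.2) ⇒ out
candidate 3: (m,n)=(-1,2) → π∥ = -1+2·β ≈ 9.38516, π⊥ = -1+2·β' ≈ -1.38516 ∈ [-1.8, -0.2) ⇒ IN Λ
candidate 4: (m,n)=(4,20) → π∥ = 4+20·β ≈ 107.85165, π⊥ = 4+20·β' ≈ 0.14835 ∉ [-1.8, -0.2) ⇒ out
candidate 5: (m,n)=(-2,1) → π∥ = -2+1·β ≈ 3.19258, π⊥ = -2+1·β' ≈ -2.19258 ∉ [-1.8, -0.2) ⇒ out
candidate 6: (m,n)=(-14,-11) → π∥ = -14-11·β ≈ -71.11841, π⊥ = -14-11·β' ≈ -11.88159 ∉ [-1.8, -0.2) ⇒ out
candidate 7: (m,n)=(-18,-7) → π∥ = -18-7·β ≈ -54.34808, π⊥ = -18-7·β' ≈ -16.65192 ∉ [-1.8, -0.2) ⇒ out
candidate 8: (m,n)=(3,20) → π∥ = 3+20·β ≈ 106.85165, π⊥ = 3+20·β' ≈ -0.85165 ∈ [-1.8, -0.2) ⇒ IN Λ
candidate 9: (m,n)=(-3,-14) → π∥ = -3-14·β ≈ -75.69615, π⊥ = -3-14·β' ≈ -0.30385 ∈ [-1.8, -0.2) ⇒ IN Λ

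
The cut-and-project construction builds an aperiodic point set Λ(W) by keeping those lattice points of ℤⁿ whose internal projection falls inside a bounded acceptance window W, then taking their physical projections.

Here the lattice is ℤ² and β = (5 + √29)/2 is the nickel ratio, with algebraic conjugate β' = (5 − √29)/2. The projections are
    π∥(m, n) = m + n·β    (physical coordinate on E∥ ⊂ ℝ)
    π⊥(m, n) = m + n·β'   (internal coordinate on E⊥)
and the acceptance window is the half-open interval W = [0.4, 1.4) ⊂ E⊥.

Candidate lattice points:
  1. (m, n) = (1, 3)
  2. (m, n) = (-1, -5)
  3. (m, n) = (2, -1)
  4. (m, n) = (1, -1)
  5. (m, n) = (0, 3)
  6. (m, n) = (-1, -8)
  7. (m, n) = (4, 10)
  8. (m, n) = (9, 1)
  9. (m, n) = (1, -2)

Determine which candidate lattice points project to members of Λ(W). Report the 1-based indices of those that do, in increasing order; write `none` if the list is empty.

1, 4, 6, 9

β' = (5−√29)/2 ≈ -0.192582.
[1] lift (1,3): star map gives 0.422253; window check 0.4 ≤ 0.422253 < 1.4 is true → IN Λ
[2] lift (-1,-5): star map gives -0.037088; window check 0.4 ≤ -0.037088 < 1.4 is false → out
[3] lift (2,-1): star map gives 2.192582; window check 0.4 ≤ 2.192582 < 1.4 is false → out
[4] lift (1,-1): star map gives 1.192582; window check 0.4 ≤ 1.192582 < 1.4 is true → IN Λ
[5] lift (0,3): star map gives -0.577747; window check 0.4 ≤ -0.577747 < 1.4 is false → out
[6] lift (-1,-8): star map gives 0.540659; window check 0.4 ≤ 0.540659 < 1.4 is true → IN Λ
[7] lift (4,10): star map gives 2.074176; window check 0.4 ≤ 2.074176 < 1.4 is false → out
[8] lift (9,1): star map gives 8.807418; window check 0.4 ≤ 8.807418 < 1.4 is false → out
[9] lift (1,-2): star map gives 1.385165; window check 0.4 ≤ 1.385165 < 1.4 is true → IN Λ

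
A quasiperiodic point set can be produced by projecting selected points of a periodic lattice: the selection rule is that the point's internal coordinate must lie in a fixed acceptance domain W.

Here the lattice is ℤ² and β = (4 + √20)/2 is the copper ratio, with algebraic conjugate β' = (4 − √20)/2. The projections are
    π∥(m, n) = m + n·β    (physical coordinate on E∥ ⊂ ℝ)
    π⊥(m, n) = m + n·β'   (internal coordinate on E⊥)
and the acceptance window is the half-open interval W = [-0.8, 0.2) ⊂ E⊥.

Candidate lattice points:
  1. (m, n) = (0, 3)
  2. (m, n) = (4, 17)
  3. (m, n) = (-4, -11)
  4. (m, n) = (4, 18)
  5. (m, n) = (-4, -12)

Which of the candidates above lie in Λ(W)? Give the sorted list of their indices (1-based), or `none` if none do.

1, 2, 4

Numerically β ≈ 4.2361 and β' = −1/β ≈ -0.2361.
candidate 1: (m,n)=(0,3) → π∥ = 0+3·β ≈ 12.7082, π⊥ = 0+3·β' ≈ -0.7082 ∈ [-0.8, 0.2) ⇒ IN Λ
candidate 2: (m,n)=(4,17) → π∥ = 4+17·β ≈ 76.0132, π⊥ = 4+17·β' ≈ -0.0132 ∈ [-0.8, 0.2) ⇒ IN Λ
candidate 3: (m,n)=(-4,-11) → π∥ = -4-11·β ≈ -50.5967, π⊥ = -4-11·β' ≈ -1.4033 ∉ [-0.8, 0.2) ⇒ out
candidate 4: (m,n)=(4,18) → π∥ = 4+18·β ≈ 80.2492, π⊥ = 4+18·β' ≈ -0.2492 ∈ [-0.8, 0.2) ⇒ IN Λ
candidate 5: (m,n)=(-4,-12) → π∥ = -4-12·β ≈ -54.8328, π⊥ = -4-12·β' ≈ -1.1672 ∉ [-0.8, 0.2) ⇒ out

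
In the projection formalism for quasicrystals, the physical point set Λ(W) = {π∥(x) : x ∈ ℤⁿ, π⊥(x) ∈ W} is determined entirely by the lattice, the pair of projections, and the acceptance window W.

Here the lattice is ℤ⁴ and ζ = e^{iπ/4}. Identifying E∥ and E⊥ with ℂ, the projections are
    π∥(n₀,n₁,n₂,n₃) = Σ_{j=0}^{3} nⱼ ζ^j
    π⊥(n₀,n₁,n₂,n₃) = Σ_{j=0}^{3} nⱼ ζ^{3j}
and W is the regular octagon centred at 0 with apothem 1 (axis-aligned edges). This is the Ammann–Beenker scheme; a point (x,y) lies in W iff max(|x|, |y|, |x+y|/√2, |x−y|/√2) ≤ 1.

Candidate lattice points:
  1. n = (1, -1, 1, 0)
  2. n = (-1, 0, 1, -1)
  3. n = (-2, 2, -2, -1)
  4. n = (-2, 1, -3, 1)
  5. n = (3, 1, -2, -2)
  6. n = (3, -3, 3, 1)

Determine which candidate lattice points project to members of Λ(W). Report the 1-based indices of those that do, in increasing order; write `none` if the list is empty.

none

π⊥(n) = n₀ + n₁ζ³ + n₂ζ⁶ + n₃ζ⁹ where ζ = e^{iπ/4}.
#1 (1, -1, 1, 0): internal (1.7071, -1.7071); octagon support 2.4142 vs apothem 1 → ∉ W
#2 (-1, 0, 1, -1): internal (-1.7071, -1.7071); octagon support 2.4142 vs apothem 1 → ∉ W
#3 (-2, 2, -2, -1): internal (-4.1213, 2.7071); octagon support 4.8284 vs apothem 1 → ∉ W
#4 (-2, 1, -3, 1): internal (-2.0000, 4.4142); octagon support 4.5355 vs apothem 1 → ∉ W
#5 (3, 1, -2, -2): internal (0.8787, 1.2929); octagon support 1.5355 vs apothem 1 → ∉ W
#6 (3, -3, 3, 1): internal (5.8284, -4.4142); octagon support 7.2426 vs apothem 1 → ∉ W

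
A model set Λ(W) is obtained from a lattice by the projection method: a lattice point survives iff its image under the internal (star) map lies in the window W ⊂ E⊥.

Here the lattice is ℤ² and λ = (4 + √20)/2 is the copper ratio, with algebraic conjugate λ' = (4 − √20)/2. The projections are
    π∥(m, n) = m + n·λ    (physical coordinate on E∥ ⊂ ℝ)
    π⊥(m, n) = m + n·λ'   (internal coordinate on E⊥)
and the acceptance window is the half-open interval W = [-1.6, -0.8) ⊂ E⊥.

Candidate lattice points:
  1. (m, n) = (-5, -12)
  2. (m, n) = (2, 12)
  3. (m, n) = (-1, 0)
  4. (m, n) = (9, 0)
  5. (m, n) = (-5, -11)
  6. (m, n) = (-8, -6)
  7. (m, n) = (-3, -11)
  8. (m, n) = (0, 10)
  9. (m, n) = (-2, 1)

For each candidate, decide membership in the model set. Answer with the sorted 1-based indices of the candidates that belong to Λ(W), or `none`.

2, 3

λ' = (4−√20)/2 ≈ -0.2361.
candidate 1: (m,n)=(-5,-12) → π∥ = -5-12·λ ≈ -55.8328, π⊥ = -5-12·λ' ≈ -2.1672 ∉ [-1.6, -0.8) ⇒ out
candidate 2: (m,n)=(2,12) → π∥ = 2+12·λ ≈ 52.8328, π⊥ = 2+12·λ' ≈ -0.8328 ∈ [-1.6, -0.8) ⇒ IN Λ
candidate 3: (m,n)=(-1,0) → π∥ = -1+0·λ ≈ -1.0000, π⊥ = -1+0·λ' ≈ -1.0000 ∈ [-1.6, -0.8) ⇒ IN Λ
candidate 4: (m,n)=(9,0) → π∥ = 9+0·λ ≈ 9.0000, π⊥ = 9+0·λ' ≈ 9.0000 ∉ [-1.6, -0.8) ⇒ out
candidate 5: (m,n)=(-5,-11) → π∥ = -5-11·λ ≈ -51.5967, π⊥ = -5-11·λ' ≈ -2.4033 ∉ [-1.6, -0.8) ⇒ out
candidate 6: (m,n)=(-8,-6) → π∥ = -8-6·λ ≈ -33.4164, π⊥ = -8-6·λ' ≈ -6.5836 ∉ [-1.6, -0.8) ⇒ out
candidate 7: (m,n)=(-3,-11) → π∥ = -3-11·λ ≈ -49.5967, π⊥ = -3-11·λ' ≈ -0.4033 ∉ [-1.6, -0.8) ⇒ out
candidate 8: (m,n)=(0,10) → π∥ = 0+10·λ ≈ 42.3607, π⊥ = 0+10·λ' ≈ -2.3607 ∉ [-1.6, -0.8) ⇒ out
candidate 9: (m,n)=(-2,1) → π∥ = -2+1·λ ≈ 2.2361, π⊥ = -2+1·λ' ≈ -2.2361 ∉ [-1.6, -0.8) ⇒ out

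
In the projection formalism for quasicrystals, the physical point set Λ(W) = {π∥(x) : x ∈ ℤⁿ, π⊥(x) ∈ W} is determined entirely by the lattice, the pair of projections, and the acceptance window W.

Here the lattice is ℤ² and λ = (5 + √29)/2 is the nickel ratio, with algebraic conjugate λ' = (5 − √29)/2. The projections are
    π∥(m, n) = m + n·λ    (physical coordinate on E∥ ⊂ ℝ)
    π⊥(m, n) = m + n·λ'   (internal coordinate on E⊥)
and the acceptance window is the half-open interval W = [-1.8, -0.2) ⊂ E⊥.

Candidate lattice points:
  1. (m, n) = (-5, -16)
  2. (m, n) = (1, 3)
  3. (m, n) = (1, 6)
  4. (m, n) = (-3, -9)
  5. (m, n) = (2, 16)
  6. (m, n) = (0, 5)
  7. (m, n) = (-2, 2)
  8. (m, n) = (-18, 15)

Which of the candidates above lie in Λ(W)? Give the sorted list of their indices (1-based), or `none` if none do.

λ' = (5−√29)/2 ≈ -0.192582.
candidate 1: (m,n)=(-5,-16) → π∥ = -5-16·λ ≈ -88.081318, π⊥ = -5-16·λ' ≈ -1.918682 ∉ [-1.8, -0.2) ⇒ out
candidate 2: (m,n)=(1,3) → π∥ = 1+3·λ ≈ 16.577747, π⊥ = 1+3·λ' ≈ 0.422253 ∉ [-1.8, -0.2) ⇒ out
candidate 3: (m,n)=(1,6) → π∥ = 1+6·λ ≈ 32.155494, π⊥ = 1+6·λ' ≈ -0.155494 ∉ [-1.8, -0.2) ⇒ out
candidate 4: (m,n)=(-3,-9) → π∥ = -3-9·λ ≈ -49.733242, π⊥ = -3-9·λ' ≈ -1.266758 ∈ [-1.8, -0.2) ⇒ IN Λ
candidate 5: (m,n)=(2,16) → π∥ = 2+16·λ ≈ 85.081318, π⊥ = 2+16·λ' ≈ -1.081318 ∈ [-1.8, -0.2) ⇒ IN Λ
candidate 6: (m,n)=(0,5) → π∥ = 0+5·λ ≈ 25.962912, π⊥ = 0+5·λ' ≈ -0.962912 ∈ [-1.8, -0.2) ⇒ IN Λ
candidate 7: (m,n)=(-2,2) → π∥ = -2+2·λ ≈ 8.385165, π⊥ = -2+2·λ' ≈ -2.385165 ∉ [-1.8, -0.2) ⇒ out
candidate 8: (m,n)=(-18,15) → π∥ = -18+15·λ ≈ 59.888736, π⊥ = -18+15·λ' ≈ -20.888736 ∉ [-1.8, -0.2) ⇒ out

4, 5, 6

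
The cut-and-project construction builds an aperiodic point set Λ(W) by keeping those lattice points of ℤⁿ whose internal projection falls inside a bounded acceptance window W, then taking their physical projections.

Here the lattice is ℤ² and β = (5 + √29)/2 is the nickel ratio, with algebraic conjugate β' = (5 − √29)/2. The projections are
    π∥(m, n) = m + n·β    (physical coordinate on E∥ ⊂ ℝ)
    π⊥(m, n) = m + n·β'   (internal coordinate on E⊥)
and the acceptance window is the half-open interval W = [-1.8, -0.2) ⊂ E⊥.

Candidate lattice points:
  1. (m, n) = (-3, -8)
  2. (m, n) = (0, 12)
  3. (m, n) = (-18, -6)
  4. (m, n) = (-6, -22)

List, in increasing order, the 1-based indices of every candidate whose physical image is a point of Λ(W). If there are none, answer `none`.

1, 4

Numerically β ≈ 5.1926 and β' = −1/β ≈ -0.1926.
candidate 1: (m,n)=(-3,-8) → π∥ = -3-8·β ≈ -44.5407, π⊥ = -3-8·β' ≈ -1.4593 ∈ [-1.8, -0.2) ⇒ IN Λ
candidate 2: (m,n)=(0,12) → π∥ = 0+12·β ≈ 62.3110, π⊥ = 0+12·β' ≈ -2.3110 ∉ [-1.8, -0.2) ⇒ out
candidate 3: (m,n)=(-18,-6) → π∥ = -18-6·β ≈ -49.1555, π⊥ = -18-6·β' ≈ -16.8445 ∉ [-1.8, -0.2) ⇒ out
candidate 4: (m,n)=(-6,-22) → π∥ = -6-22·β ≈ -120.2368, π⊥ = -6-22·β' ≈ -1.7632 ∈ [-1.8, -0.2) ⇒ IN Λ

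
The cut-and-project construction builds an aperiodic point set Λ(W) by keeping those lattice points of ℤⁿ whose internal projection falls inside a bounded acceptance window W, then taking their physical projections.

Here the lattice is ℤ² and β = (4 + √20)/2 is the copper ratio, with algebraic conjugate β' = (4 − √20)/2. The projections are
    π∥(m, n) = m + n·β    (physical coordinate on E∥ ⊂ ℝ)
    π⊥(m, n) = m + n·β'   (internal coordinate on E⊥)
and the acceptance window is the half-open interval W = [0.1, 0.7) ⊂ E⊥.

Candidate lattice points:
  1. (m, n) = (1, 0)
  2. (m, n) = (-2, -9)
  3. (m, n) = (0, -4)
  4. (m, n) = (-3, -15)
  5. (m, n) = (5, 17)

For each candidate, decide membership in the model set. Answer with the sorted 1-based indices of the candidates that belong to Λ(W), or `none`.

2, 4

Compute β' = (4−√20)/2 = -0.2361, so π⊥(m,n) = m -0.2361·n.
candidate 1: (m,n)=(1,0) → π∥ = 1+0·β ≈ 1.0000, π⊥ = 1+0·β' ≈ 1.0000 ∉ [0.1, 0.7) ⇒ out
candidate 2: (m,n)=(-2,-9) → π∥ = -2-9·β ≈ -40.1246, π⊥ = -2-9·β' ≈ 0.1246 ∈ [0.1, 0.7) ⇒ IN Λ
candidate 3: (m,n)=(0,-4) → π∥ = 0-4·β ≈ -16.9443, π⊥ = 0-4·β' ≈ 0.9443 ∉ [0.1, 0.7) ⇒ out
candidate 4: (m,n)=(-3,-15) → π∥ = -3-15·β ≈ -66.5410, π⊥ = -3-15·β' ≈ 0.5410 ∈ [0.1, 0.7) ⇒ IN Λ
candidate 5: (m,n)=(5,17) → π∥ = 5+17·β ≈ 77.0132, π⊥ = 5+17·β' ≈ 0.9868 ∉ [0.1, 0.7) ⇒ out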